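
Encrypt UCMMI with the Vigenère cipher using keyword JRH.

DTTVZ

Repeat the key across the message: JRHJR
U(20)+J(9): 29≡3 → D
C(2)+R(17): 19 → T
M(12)+H(7): 19 → T
M(12)+J(9): 21 → V
I(8)+R(17): 25 → Z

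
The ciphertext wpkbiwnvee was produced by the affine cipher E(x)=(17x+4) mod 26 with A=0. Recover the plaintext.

The inverse of 17 mod 26 is 23, since 17·23=391≡1. Apply D(y)=23·(y−4) mod 26:
w(22): 23·(22−4)=414≡24 → y
p(15): 23·(15−4)=253≡19 → t
k(10): 23·(10−4)=138≡8 → i
b(1): 23·(1−4)=-69≡9 → j
i(8): 23·(8−4)=92≡14 → o
w(22): 23·(22−4)=414≡24 → y
n(13): 23·(13−4)=207≡25 → z
v(21): 23·(21−4)=391≡1 → b
e(4): 23·(4−4)=0 → a
e(4): 23·(4−4)=0 → a

ytijoyzbaa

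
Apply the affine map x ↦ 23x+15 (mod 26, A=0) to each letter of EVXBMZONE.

E(4): 23·4+15=107≡3 → D
V(21): 23·21+15=498≡4 → E
X(23): 23·23+15=544≡24 → Y
B(1): 23·1+15=38≡12 → M
M(12): 23·12+15=291≡5 → F
Z(25): 23·25+15=590≡18 → S
O(14): 23·14+15=337≡25 → Z
N(13): 23·13+15=314≡2 → C
E(4): 23·4+15=107≡3 → D

DEYMFSZCD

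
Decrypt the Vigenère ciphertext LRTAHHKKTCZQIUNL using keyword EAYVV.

Repeat the key across the ciphertext: EAYVVEAYVVEAYVVE
L(11)−E(4): 7 → H
R(17)−A(0): 17 → R
T(19)−Y(24): -5≡21 → V
A(0)−V(21): -21≡5 → F
H(7)−V(21): -14≡12 → M
H(7)−E(4): 3 → D
K(10)−A(0): 10 → K
K(10)−Y(24): -14≡12 → M
T(19)−V(21): -2≡24 → Y
C(2)−V(21): -19≡7 → H
Z(25)−E(4): 21 → V
Q(16)−A(0): 16 → Q
I(8)−Y(24): -16≡10 → K
U(20)−V(21): -1≡25 → Z
N(13)−V(21): -8≡18 → S
L(11)−E(4): 7 → H

HRVFMDKMYHVQKZSH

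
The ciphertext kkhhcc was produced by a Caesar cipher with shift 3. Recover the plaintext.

hheezz

k(10): 10−3=7 → h
k(10): 10−3=7 → h
h(7): 7−3=4 → e
h(7): 7−3=4 → e
c(2): 2−3=-1≡25 → z
c(2): 2−3=-1≡25 → z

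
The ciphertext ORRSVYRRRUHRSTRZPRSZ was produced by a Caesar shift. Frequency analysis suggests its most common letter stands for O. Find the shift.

The most frequent ciphertext letter is R (appears 8 times).
R is position 17; O is position 14.
Shift = 3.

3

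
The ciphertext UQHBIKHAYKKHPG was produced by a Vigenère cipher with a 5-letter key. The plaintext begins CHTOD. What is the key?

SJONF

Subtract each crib letter from the matching ciphertext letter (mod 26):
U(20)−C(2)=18 → S
Q(16)−H(7)=9 → J
H(7)−T(19)=-12≡14 → O
B(1)−O(14)=-13≡13 → N
I(8)−D(3)=5 → F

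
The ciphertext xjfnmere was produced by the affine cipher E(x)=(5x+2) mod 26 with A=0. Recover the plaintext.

The inverse of 5 mod 26 is 21, since 5·21=105≡1. Apply D(y)=21·(y−2) mod 26:
x(23): 21·(23−2)=441≡25 → z
j(9): 21·(9−2)=147≡17 → r
f(5): 21·(5−2)=63≡11 → l
n(13): 21·(13−2)=231≡23 → x
m(12): 21·(12−2)=210≡2 → c
e(4): 21·(4−2)=42≡16 → q
r(17): 21·(17−2)=315≡3 → d
e(4): 21·(4−2)=42≡16 → q

zrlxcqdq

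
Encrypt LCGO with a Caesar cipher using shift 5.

QHLT

L(11): 11+5=16 → Q
C(2): 2+5=7 → H
G(6): 6+5=11 → L
O(14): 14+5=19 → T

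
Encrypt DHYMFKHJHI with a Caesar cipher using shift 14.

RVMATYVXVW

D(3): 3+14=17 → R
H(7): 7+14=21 → V
Y(24): 24+14=38≡12 → M
M(12): 12+14=26≡0 → A
F(5): 5+14=19 → T
K(10): 10+14=24 → Y
H(7): 7+14=21 → V
J(9): 9+14=23 → X
H(7): 7+14=21 → V
I(8): 8+14=22 → W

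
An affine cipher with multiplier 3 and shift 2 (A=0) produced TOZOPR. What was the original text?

The inverse of 3 mod 26 is 9, since 3·9=27≡1. Apply D(y)=9·(y−2) mod 26:
T(19): 9·(19−2)=153≡23 → X
O(14): 9·(14−2)=108≡4 → E
Z(25): 9·(25−2)=207≡25 → Z
O(14): 9·(14−2)=108≡4 → E
P(15): 9·(15−2)=117≡13 → N
R(17): 9·(17−2)=135≡5 → F

XEZENF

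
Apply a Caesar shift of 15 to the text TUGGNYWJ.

IJVVCNLY

T(19): 19+15=34≡8 → I
U(20): 20+15=35≡9 → J
G(6): 6+15=21 → V
G(6): 6+15=21 → V
N(13): 13+15=28≡2 → C
Y(24): 24+15=39≡13 → N
W(22): 22+15=37≡11 → L
J(9): 9+15=24 → Y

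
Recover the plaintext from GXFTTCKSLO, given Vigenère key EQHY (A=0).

Repeat the key across the ciphertext: EQHYEQHYEQ
G(6)−E(4): 2 → C
X(23)−Q(16): 7 → H
F(5)−H(7): -2≡24 → Y
T(19)−Y(24): -5≡21 → V
T(19)−E(4): 15 → P
C(2)−Q(16): -14≡12 → M
K(10)−H(7): 3 → D
S(18)−Y(24): -6≡20 → U
L(11)−E(4): 7 → H
O(14)−Q(16): -2≡24 → Y

CHYVPMDUHY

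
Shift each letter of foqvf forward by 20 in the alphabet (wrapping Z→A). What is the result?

zikpz

f(5): 5+20=25 → z
o(14): 14+20=34≡8 → i
q(16): 16+20=36≡10 → k
v(21): 21+20=41≡15 → p
f(5): 5+20=25 → z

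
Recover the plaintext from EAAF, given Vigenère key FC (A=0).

Repeat the key across the ciphertext: FCFC
E(4)−F(5): -1≡25 → Z
A(0)−C(2): -2≡24 → Y
A(0)−F(5): -5≡21 → V
F(5)−C(2): 3 → D

ZYVD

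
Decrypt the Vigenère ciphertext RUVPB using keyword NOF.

Repeat the key across the ciphertext: NOFNO
R(17)−N(13): 4 → E
U(20)−O(14): 6 → G
V(21)−F(5): 16 → Q
P(15)−N(13): 2 → C
B(1)−O(14): -13≡13 → N

EGQCN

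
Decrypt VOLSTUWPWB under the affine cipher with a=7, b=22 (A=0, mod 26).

LKRSHWAZAX

The inverse of 7 mod 26 is 15, since 7·15=105≡1. Apply D(y)=15·(y−22) mod 26:
V(21): 15·(21−22)=-15≡11 → L
O(14): 15·(14−22)=-120≡10 → K
L(11): 15·(11−22)=-165≡17 → R
S(18): 15·(18−22)=-60≡18 → S
T(19): 15·(19−22)=-45≡7 → H
U(20): 15·(20−22)=-30≡22 → W
W(22): 15·(22−22)=0 → A
P(15): 15·(15−22)=-105≡25 → Z
W(22): 15·(22−22)=0 → A
B(1): 15·(1−22)=-315≡23 → X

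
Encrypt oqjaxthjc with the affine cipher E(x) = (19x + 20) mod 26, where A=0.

amjuprxjg

o(14): 19·14+20=286≡0 → a
q(16): 19·16+20=324≡12 → m
j(9): 19·9+20=191≡9 → j
a(0): 19·0+20=20 → u
x(23): 19·23+20=457≡15 → p
t(19): 19·19+20=381≡17 → r
h(7): 19·7+20=153≡23 → x
j(9): 19·9+20=191≡9 → j
c(2): 19·2+20=58≡6 → g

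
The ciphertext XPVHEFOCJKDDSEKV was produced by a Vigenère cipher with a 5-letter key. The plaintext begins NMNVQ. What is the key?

KDIMO

Subtract each crib letter from the matching ciphertext letter (mod 26):
X(23)−N(13)=10 → K
P(15)−M(12)=3 → D
V(21)−N(13)=8 → I
H(7)−V(21)=-14≡12 → M
E(4)−Q(16)=-12≡14 → O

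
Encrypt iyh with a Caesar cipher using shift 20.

i(8): 8+20=28≡2 → c
y(24): 24+20=44≡18 → s
h(7): 7+20=27≡1 → b

csb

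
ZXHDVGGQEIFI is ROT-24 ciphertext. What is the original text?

BZJFXIISGKHK

Z(25): 25−24=1 → B
X(23): 23−24=-1≡25 → Z
H(7): 7−24=-17≡9 → J
D(3): 3−24=-21≡5 → F
V(21): 21−24=-3≡23 → X
G(6): 6−24=-18≡8 → I
G(6): 6−24=-18≡8 → I
Q(16): 16−24=-8≡18 → S
E(4): 4−24=-20≡6 → G
I(8): 8−24=-16≡10 → K
F(5): 5−24=-19≡7 → H
I(8): 8−24=-16≡10 → K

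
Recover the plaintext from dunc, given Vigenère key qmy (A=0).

nipm

Repeat the key across the ciphertext: qmyq
d(3)−q(16): -13≡13 → n
u(20)−m(12): 8 → i
n(13)−y(24): -11≡15 → p
c(2)−q(16): -14≡12 → m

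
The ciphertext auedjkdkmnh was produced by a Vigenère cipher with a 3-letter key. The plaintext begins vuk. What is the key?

fau

Subtract each crib letter from the matching ciphertext letter (mod 26):
a(0)−v(21)=-21≡5 → f
u(20)−u(20)=0 → a
e(4)−k(10)=-6≡20 → u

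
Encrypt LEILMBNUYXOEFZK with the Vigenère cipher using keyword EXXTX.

PBFEJFKRRUSBCSH

Repeat the key across the message: EXXTXEXXTXEXXTX
L(11)+E(4): 15 → P
E(4)+X(23): 27≡1 → B
I(8)+X(23): 31≡5 → F
L(11)+T(19): 30≡4 → E
M(12)+X(23): 35≡9 → J
B(1)+E(4): 5 → F
N(13)+X(23): 36≡10 → K
U(20)+X(23): 43≡17 → R
Y(24)+T(19): 43≡17 → R
X(23)+X(23): 46≡20 → U
O(14)+E(4): 18 → S
E(4)+X(23): 27≡1 → B
F(5)+X(23): 28≡2 → C
Z(25)+T(19): 44≡18 → S
K(10)+X(23): 33≡7 → H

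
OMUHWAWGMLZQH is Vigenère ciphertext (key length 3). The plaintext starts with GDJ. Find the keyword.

IJL

Subtract each crib letter from the matching ciphertext letter (mod 26):
O(14)−G(6)=8 → I
M(12)−D(3)=9 → J
U(20)−J(9)=11 → L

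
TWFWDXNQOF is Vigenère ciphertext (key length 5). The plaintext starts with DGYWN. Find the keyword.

QQHAQ

Subtract each crib letter from the matching ciphertext letter (mod 26):
T(19)−D(3)=16 → Q
W(22)−G(6)=16 → Q
F(5)−Y(24)=-19≡7 → H
W(22)−W(22)=0 → A
D(3)−N(13)=-10≡16 → Q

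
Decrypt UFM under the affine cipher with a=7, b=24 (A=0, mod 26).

SBC

The inverse of 7 mod 26 is 15, since 7·15=105≡1. Apply D(y)=15·(y−24) mod 26:
U(20): 15·(20−24)=-60≡18 → S
F(5): 15·(5−24)=-285≡1 → B
M(12): 15·(12−24)=-180≡2 → C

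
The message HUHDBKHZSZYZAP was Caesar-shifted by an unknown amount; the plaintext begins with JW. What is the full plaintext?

From the crib: H(7)−J(9)=-2≡24, so the shift is 24.
Subtract 24 from each ciphertext letter:
H(7): 7−24=-17≡9 → J
U(20): 20−24=-4≡22 → W
H(7): 7−24=-17≡9 → J
D(3): 3−24=-21≡5 → F
B(1): 1−24=-23≡3 → D
K(10): 10−24=-14≡12 → M
H(7): 7−24=-17≡9 → J
Z(25): 25−24=1 → B
S(18): 18−24=-6≡20 → U
Z(25): 25−24=1 → B
Y(24): 24−24=0 → A
Z(25): 25−24=1 → B
A(0): 0−24=-24≡2 → C
P(15): 15−24=-9≡17 → R

JWJFDMJBUBABCR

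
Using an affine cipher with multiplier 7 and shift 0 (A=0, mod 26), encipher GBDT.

G(6): 7·6+0=42≡16 → Q
B(1): 7·1+0=7 → H
D(3): 7·3+0=21 → V
T(19): 7·19+0=133≡3 → D

QHVD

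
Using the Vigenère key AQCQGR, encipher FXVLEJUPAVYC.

FNXBKAUFCLET

Repeat the key across the message: AQCQGRAQCQGR
F(5)+A(0): 5 → F
X(23)+Q(16): 39≡13 → N
V(21)+C(2): 23 → X
L(11)+Q(16): 27≡1 → B
E(4)+G(6): 10 → K
J(9)+R(17): 26≡0 → A
U(20)+A(0): 20 → U
P(15)+Q(16): 31≡5 → F
A(0)+C(2): 2 → C
V(21)+Q(16): 37≡11 → L
Y(24)+G(6): 30≡4 → E
C(2)+R(17): 19 → T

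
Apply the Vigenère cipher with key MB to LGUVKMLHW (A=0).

XHGWWNXII

Repeat the key across the message: MBMBMBMBM
L(11)+M(12): 23 → X
G(6)+B(1): 7 → H
U(20)+M(12): 32≡6 → G
V(21)+B(1): 22 → W
K(10)+M(12): 22 → W
M(12)+B(1): 13 → N
L(11)+M(12): 23 → X
H(7)+B(1): 8 → I
W(22)+M(12): 34≡8 → I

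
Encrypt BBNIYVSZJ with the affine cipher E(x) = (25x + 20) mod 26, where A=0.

TTHMWZCVL

B(1): 25·1+20=45≡19 → T
B(1): 25·1+20=45≡19 → T
N(13): 25·13+20=345≡7 → H
I(8): 25·8+20=220≡12 → M
Y(24): 25·24+20=620≡22 → W
V(21): 25·21+20=545≡25 → Z
S(18): 25·18+20=470≡2 → C
Z(25): 25·25+20=645≡21 → V
J(9): 25·9+20=245≡11 → L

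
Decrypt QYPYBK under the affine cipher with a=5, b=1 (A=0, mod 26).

The inverse of 5 mod 26 is 21, since 5·21=105≡1. Apply D(y)=21·(y−1) mod 26:
Q(16): 21·(16−1)=315≡3 → D
Y(24): 21·(24−1)=483≡15 → P
P(15): 21·(15−1)=294≡8 → I
Y(24): 21·(24−1)=483≡15 → P
B(1): 21·(1−1)=0 → A
K(10): 21·(10−1)=189≡7 → H

DPIPAH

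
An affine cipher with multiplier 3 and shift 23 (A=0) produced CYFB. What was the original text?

TJUK

The inverse of 3 mod 26 is 9, since 3·9=27≡1. Apply D(y)=9·(y−23) mod 26:
C(2): 9·(2−23)=-189≡19 → T
Y(24): 9·(24−23)=9 → J
F(5): 9·(5−23)=-162≡20 → U
B(1): 9·(1−23)=-198≡10 → K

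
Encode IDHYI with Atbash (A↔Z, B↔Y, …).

I(8) → R(17)
D(3) → W(22)
H(7) → S(18)
Y(24) → B(1)
I(8) → R(17)

RWSBR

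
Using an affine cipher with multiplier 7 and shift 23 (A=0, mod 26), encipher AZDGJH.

A(0): 7·0+23=23 → X
Z(25): 7·25+23=198≡16 → Q
D(3): 7·3+23=44≡18 → S
G(6): 7·6+23=65≡13 → N
J(9): 7·9+23=86≡8 → I
H(7): 7·7+23=72≡20 → U

XQSNIU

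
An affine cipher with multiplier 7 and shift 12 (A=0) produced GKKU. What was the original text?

OWWQ

The inverse of 7 mod 26 is 15, since 7·15=105≡1. Apply D(y)=15·(y−12) mod 26:
G(6): 15·(6−12)=-90≡14 → O
K(10): 15·(10−12)=-30≡22 → W
K(10): 15·(10−12)=-30≡22 → W
U(20): 15·(20−12)=120≡16 → Q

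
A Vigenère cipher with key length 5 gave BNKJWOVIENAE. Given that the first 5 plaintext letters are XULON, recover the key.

ETZVJ

Subtract each crib letter from the matching ciphertext letter (mod 26):
B(1)−X(23)=-22≡4 → E
N(13)−U(20)=-7≡19 → T
K(10)−L(11)=-1≡25 → Z
J(9)−O(14)=-5≡21 → V
W(22)−N(13)=9 → J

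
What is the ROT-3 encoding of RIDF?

R(17): 17+3=20 → U
I(8): 8+3=11 → L
D(3): 3+3=6 → G
F(5): 5+3=8 → I

ULGI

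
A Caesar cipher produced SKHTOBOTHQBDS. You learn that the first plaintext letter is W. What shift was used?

22

From the crib: S(18)−W(22)=-4≡22, so the shift is 22.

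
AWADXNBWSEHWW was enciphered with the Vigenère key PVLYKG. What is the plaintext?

Repeat the key across the ciphertext: PVLYKGPVLYKGP
A(0)−P(15): -15≡11 → L
W(22)−V(21): 1 → B
A(0)−L(11): -11≡15 → P
D(3)−Y(24): -21≡5 → F
X(23)−K(10): 13 → N
N(13)−G(6): 7 → H
B(1)−P(15): -14≡12 → M
W(22)−V(21): 1 → B
S(18)−L(11): 7 → H
E(4)−Y(24): -20≡6 → G
H(7)−K(10): -3≡23 → X
W(22)−G(6): 16 → Q
W(22)−P(15): 7 → H

LBPFNHMBHGXQH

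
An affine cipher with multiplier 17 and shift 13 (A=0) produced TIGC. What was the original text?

IPVH

The inverse of 17 mod 26 is 23, since 17·23=391≡1. Apply D(y)=23·(y−13) mod 26:
T(19): 23·(19−13)=138≡8 → I
I(8): 23·(8−13)=-115≡15 → P
G(6): 23·(6−13)=-161≡21 → V
C(2): 23·(2−13)=-253≡7 → H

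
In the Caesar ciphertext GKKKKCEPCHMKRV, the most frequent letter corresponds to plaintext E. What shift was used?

6

The most frequent ciphertext letter is K (appears 5 times).
K is position 10; E is position 4.
Shift = 6.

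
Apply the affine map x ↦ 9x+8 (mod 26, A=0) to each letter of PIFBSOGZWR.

NCBROEKZYF

P(15): 9·15+8=143≡13 → N
I(8): 9·8+8=80≡2 → C
F(5): 9·5+8=53≡1 → B
B(1): 9·1+8=17 → R
S(18): 9·18+8=170≡14 → O
O(14): 9·14+8=134≡4 → E
G(6): 9·6+8=62≡10 → K
Z(25): 9·25+8=233≡25 → Z
W(22): 9·22+8=206≡24 → Y
R(17): 9·17+8=161≡5 → F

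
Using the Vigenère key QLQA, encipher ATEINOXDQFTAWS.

Repeat the key across the message: QLQAQLQAQLQAQL
A(0)+Q(16): 16 → Q
T(19)+L(11): 30≡4 → E
E(4)+Q(16): 20 → U
I(8)+A(0): 8 → I
N(13)+Q(16): 29≡3 → D
O(14)+L(11): 25 → Z
X(23)+Q(16): 39≡13 → N
D(3)+A(0): 3 → D
Q(16)+Q(16): 32≡6 → G
F(5)+L(11): 16 → Q
T(19)+Q(16): 35≡9 → J
A(0)+A(0): 0 → A
W(22)+Q(16): 38≡12 → M
S(18)+L(11): 29≡3 → D

QEUIDZNDGQJAMD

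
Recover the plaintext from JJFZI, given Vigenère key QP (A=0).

TUPKS

Repeat the key across the ciphertext: QPQPQ
J(9)−Q(16): -7≡19 → T
J(9)−P(15): -6≡20 → U
F(5)−Q(16): -11≡15 → P
Z(25)−P(15): 10 → K
I(8)−Q(16): -8≡18 → S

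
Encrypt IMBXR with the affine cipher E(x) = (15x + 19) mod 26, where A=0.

JRIAO

I(8): 15·8+19=139≡9 → J
M(12): 15·12+19=199≡17 → R
B(1): 15·1+19=34≡8 → I
X(23): 15·23+19=364≡0 → A
R(17): 15·17+19=274≡14 → O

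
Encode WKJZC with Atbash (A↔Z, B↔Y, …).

DPQAX

W(22) → D(3)
K(10) → P(15)
J(9) → Q(16)
Z(25) → A(0)
C(2) → X(23)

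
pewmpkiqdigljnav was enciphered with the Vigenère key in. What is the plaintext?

Repeat the key across the ciphertext: inininininininin
p(15)−i(8): 7 → h
e(4)−n(13): -9≡17 → r
w(22)−i(8): 14 → o
m(12)−n(13): -1≡25 → z
p(15)−i(8): 7 → h
k(10)−n(13): -3≡23 → x
i(8)−i(8): 0 → a
q(16)−n(13): 3 → d
d(3)−i(8): -5≡21 → v
i(8)−n(13): -5≡21 → v
g(6)−i(8): -2≡24 → y
l(11)−n(13): -2≡24 → y
j(9)−i(8): 1 → b
n(13)−n(13): 0 → a
a(0)−i(8): -8≡18 → s
v(21)−n(13): 8 → i

hrozhxadvvyybasi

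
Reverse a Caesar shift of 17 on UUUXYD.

U(20): 20−17=3 → D
U(20): 20−17=3 → D
U(20): 20−17=3 → D
X(23): 23−17=6 → G
Y(24): 24−17=7 → H
D(3): 3−17=-14≡12 → M

DDDGHM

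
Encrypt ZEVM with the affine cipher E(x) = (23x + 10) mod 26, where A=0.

Z(25): 23·25+10=585≡13 → N
E(4): 23·4+10=102≡24 → Y
V(21): 23·21+10=493≡25 → Z
M(12): 23·12+10=286≡0 → A

NYZA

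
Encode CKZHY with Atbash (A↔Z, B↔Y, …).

C(2) → X(23)
K(10) → P(15)
Z(25) → A(0)
H(7) → S(18)
Y(24) → B(1)

XPASB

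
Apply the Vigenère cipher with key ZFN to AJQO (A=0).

ZODN

Repeat the key across the message: ZFNZ
A(0)+Z(25): 25 → Z
J(9)+F(5): 14 → O
Q(16)+N(13): 29≡3 → D
O(14)+Z(25): 39≡13 → N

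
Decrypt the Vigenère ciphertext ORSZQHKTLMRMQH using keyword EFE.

KMOVLDGOHIMIMC

Repeat the key across the ciphertext: EFEEFEEFEEFEEF
O(14)−E(4): 10 → K
R(17)−F(5): 12 → M
S(18)−E(4): 14 → O
Z(25)−E(4): 21 → V
Q(16)−F(5): 11 → L
H(7)−E(4): 3 → D
K(10)−E(4): 6 → G
T(19)−F(5): 14 → O
L(11)−E(4): 7 → H
M(12)−E(4): 8 → I
R(17)−F(5): 12 → M
M(12)−E(4): 8 → I
Q(16)−E(4): 12 → M
H(7)−F(5): 2 → C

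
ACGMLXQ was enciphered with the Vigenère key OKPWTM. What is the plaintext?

Repeat the key across the ciphertext: OKPWTMO
A(0)−O(14): -14≡12 → M
C(2)−K(10): -8≡18 → S
G(6)−P(15): -9≡17 → R
M(12)−W(22): -10≡16 → Q
L(11)−T(19): -8≡18 → S
X(23)−M(12): 11 → L
Q(16)−O(14): 2 → C

MSRQSLC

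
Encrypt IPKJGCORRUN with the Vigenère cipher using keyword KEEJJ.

STOSPMSVADX

Repeat the key across the message: KEEJJKEEJJK
I(8)+K(10): 18 → S
P(15)+E(4): 19 → T
K(10)+E(4): 14 → O
J(9)+J(9): 18 → S
G(6)+J(9): 15 → P
C(2)+K(10): 12 → M
O(14)+E(4): 18 → S
R(17)+E(4): 21 → V
R(17)+J(9): 26≡0 → A
U(20)+J(9): 29≡3 → D
N(13)+K(10): 23 → X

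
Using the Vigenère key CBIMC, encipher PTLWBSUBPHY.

Repeat the key across the message: CBIMCCBIMCC
P(15)+C(2): 17 → R
T(19)+B(1): 20 → U
L(11)+I(8): 19 → T
W(22)+M(12): 34≡8 → I
B(1)+C(2): 3 → D
S(18)+C(2): 20 → U
U(20)+B(1): 21 → V
B(1)+I(8): 9 → J
P(15)+M(12): 27≡1 → B
H(7)+C(2): 9 → J
Y(24)+C(2): 26≡0 → A

RUTIDUVJBJA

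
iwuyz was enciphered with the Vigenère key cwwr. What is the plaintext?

Repeat the key across the ciphertext: cwwrc
i(8)−c(2): 6 → g
w(22)−w(22): 0 → a
u(20)−w(22): -2≡24 → y
y(24)−r(17): 7 → h
z(25)−c(2): 23 → x

gayhx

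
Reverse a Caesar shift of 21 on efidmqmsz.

jknirvrxe

e(4): 4−21=-17≡9 → j
f(5): 5−21=-16≡10 → k
i(8): 8−21=-13≡13 → n
d(3): 3−21=-18≡8 → i
m(12): 12−21=-9≡17 → r
q(16): 16−21=-5≡21 → v
m(12): 12−21=-9≡17 → r
s(18): 18−21=-3≡23 → x
z(25): 25−21=4 → e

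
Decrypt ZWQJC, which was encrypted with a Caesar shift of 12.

NKEXQ

Z(25): 25−12=13 → N
W(22): 22−12=10 → K
Q(16): 16−12=4 → E
J(9): 9−12=-3≡23 → X
C(2): 2−12=-10≡16 → Q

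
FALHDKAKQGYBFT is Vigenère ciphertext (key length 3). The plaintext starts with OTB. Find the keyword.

Subtract each crib letter from the matching ciphertext letter (mod 26):
F(5)−O(14)=-9≡17 → R
A(0)−T(19)=-19≡7 → H
L(11)−B(1)=10 → K

RHK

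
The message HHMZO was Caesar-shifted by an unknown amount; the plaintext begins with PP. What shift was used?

From the crib: H(7)−P(15)=-8≡18, so the shift is 18.

18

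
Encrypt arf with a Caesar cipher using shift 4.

a(0): 0+4=4 → e
r(17): 17+4=21 → v
f(5): 5+4=9 → j

evj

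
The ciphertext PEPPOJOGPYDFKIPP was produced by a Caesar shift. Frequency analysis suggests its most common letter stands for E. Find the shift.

11

The most frequent ciphertext letter is P (appears 6 times).
P is position 15; E is position 4.
Shift = 11.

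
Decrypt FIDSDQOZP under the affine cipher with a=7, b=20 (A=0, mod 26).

The inverse of 7 mod 26 is 15, since 7·15=105≡1. Apply D(y)=15·(y−20) mod 26:
F(5): 15·(5−20)=-225≡9 → J
I(8): 15·(8−20)=-180≡2 → C
D(3): 15·(3−20)=-255≡5 → F
S(18): 15·(18−20)=-30≡22 → W
D(3): 15·(3−20)=-255≡5 → F
Q(16): 15·(16−20)=-60≡18 → S
O(14): 15·(14−20)=-90≡14 → O
Z(25): 15·(25−20)=75≡23 → X
P(15): 15·(15−20)=-75≡3 → D

JCFWFSOXD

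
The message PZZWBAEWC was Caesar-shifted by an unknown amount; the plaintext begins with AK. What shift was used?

15

From the crib: P(15)−A(0)=15, so the shift is 15.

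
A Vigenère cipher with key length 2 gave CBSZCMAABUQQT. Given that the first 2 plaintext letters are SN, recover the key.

KO

Subtract each crib letter from the matching ciphertext letter (mod 26):
C(2)−S(18)=-16≡10 → K
B(1)−N(13)=-12≡14 → O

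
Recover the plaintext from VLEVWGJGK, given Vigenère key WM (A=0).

Repeat the key across the ciphertext: WMWMWMWMW
V(21)−W(22): -1≡25 → Z
L(11)−M(12): -1≡25 → Z
E(4)−W(22): -18≡8 → I
V(21)−M(12): 9 → J
W(22)−W(22): 0 → A
G(6)−M(12): -6≡20 → U
J(9)−W(22): -13≡13 → N
G(6)−M(12): -6≡20 → U
K(10)−W(22): -12≡14 → O

ZZIJAUNUO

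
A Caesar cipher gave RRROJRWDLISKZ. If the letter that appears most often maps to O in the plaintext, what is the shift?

The most frequent ciphertext letter is R (appears 4 times).
R is position 17; O is position 14.
Shift = 3.

3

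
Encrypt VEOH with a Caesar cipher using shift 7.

V(21): 21+7=28≡2 → C
E(4): 4+7=11 → L
O(14): 14+7=21 → V
H(7): 7+7=14 → O

CLVO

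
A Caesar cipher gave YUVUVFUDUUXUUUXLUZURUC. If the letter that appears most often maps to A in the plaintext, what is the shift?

The most frequent ciphertext letter is U (appears 11 times).
U is position 20; A is position 0.
Shift = 20.

20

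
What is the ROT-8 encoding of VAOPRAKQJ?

V(21): 21+8=29≡3 → D
A(0): 0+8=8 → I
O(14): 14+8=22 → W
P(15): 15+8=23 → X
R(17): 17+8=25 → Z
A(0): 0+8=8 → I
K(10): 10+8=18 → S
Q(16): 16+8=24 → Y
J(9): 9+8=17 → R

DIWXZISYR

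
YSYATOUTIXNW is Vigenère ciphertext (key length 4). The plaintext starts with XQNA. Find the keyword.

Subtract each crib letter from the matching ciphertext letter (mod 26):
Y(24)−X(23)=1 → B
S(18)−Q(16)=2 → C
Y(24)−N(13)=11 → L
A(0)−A(0)=0 → A

BCLA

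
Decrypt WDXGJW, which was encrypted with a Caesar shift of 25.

XEYHKX

W(22): 22−25=-3≡23 → X
D(3): 3−25=-22≡4 → E
X(23): 23−25=-2≡24 → Y
G(6): 6−25=-19≡7 → H
J(9): 9−25=-16≡10 → K
W(22): 22−25=-3≡23 → X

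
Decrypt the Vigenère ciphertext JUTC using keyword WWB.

NYSG

Repeat the key across the ciphertext: WWBW
J(9)−W(22): -13≡13 → N
U(20)−W(22): -2≡24 → Y
T(19)−B(1): 18 → S
C(2)−W(22): -20≡6 → G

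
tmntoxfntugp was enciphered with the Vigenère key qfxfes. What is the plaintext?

dhqokfpiwpcx

Repeat the key across the ciphertext: qfxfesqfxfes
t(19)−q(16): 3 → d
m(12)−f(5): 7 → h
n(13)−x(23): -10≡16 → q
t(19)−f(5): 14 → o
o(14)−e(4): 10 → k
x(23)−s(18): 5 → f
f(5)−q(16): -11≡15 → p
n(13)−f(5): 8 → i
t(19)−x(23): -4≡22 → w
u(20)−f(5): 15 → p
g(6)−e(4): 2 → c
p(15)−s(18): -3≡23 → x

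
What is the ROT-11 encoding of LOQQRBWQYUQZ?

WZBBCMHBJFBK

L(11): 11+11=22 → W
O(14): 14+11=25 → Z
Q(16): 16+11=27≡1 → B
Q(16): 16+11=27≡1 → B
R(17): 17+11=28≡2 → C
B(1): 1+11=12 → M
W(22): 22+11=33≡7 → H
Q(16): 16+11=27≡1 → B
Y(24): 24+11=35≡9 → J
U(20): 20+11=31≡5 → F
Q(16): 16+11=27≡1 → B
Z(25): 25+11=36≡10 → K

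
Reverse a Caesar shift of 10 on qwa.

gmq

q(16): 16−10=6 → g
w(22): 22−10=12 → m
a(0): 0−10=-10≡16 → q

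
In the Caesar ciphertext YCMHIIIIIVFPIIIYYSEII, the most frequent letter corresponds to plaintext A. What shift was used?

8

The most frequent ciphertext letter is I (appears 10 times).
I is position 8; A is position 0.
Shift = 8.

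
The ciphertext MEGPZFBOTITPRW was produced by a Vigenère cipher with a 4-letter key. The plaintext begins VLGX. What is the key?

RTAS

Subtract each crib letter from the matching ciphertext letter (mod 26):
M(12)−V(21)=-9≡17 → R
E(4)−L(11)=-7≡19 → T
G(6)−G(6)=0 → A
P(15)−X(23)=-8≡18 → S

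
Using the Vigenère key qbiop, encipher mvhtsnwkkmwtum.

Repeat the key across the message: qbiopqbiopqbio
m(12)+q(16): 28≡2 → c
v(21)+b(1): 22 → w
h(7)+i(8): 15 → p
t(19)+o(14): 33≡7 → h
s(18)+p(15): 33≡7 → h
n(13)+q(16): 29≡3 → d
w(22)+b(1): 23 → x
k(10)+i(8): 18 → s
k(10)+o(14): 24 → y
m(12)+p(15): 27≡1 → b
w(22)+q(16): 38≡12 → m
t(19)+b(1): 20 → u
u(20)+i(8): 28≡2 → c
m(12)+o(14): 26≡0 → a

cwphhdxsybmuca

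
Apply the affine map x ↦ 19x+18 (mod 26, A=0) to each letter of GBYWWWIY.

CLGUUUOG

G(6): 19·6+18=132≡2 → C
B(1): 19·1+18=37≡11 → L
Y(24): 19·24+18=474≡6 → G
W(22): 19·22+18=436≡20 → U
W(22): 19·22+18=436≡20 → U
W(22): 19·22+18=436≡20 → U
I(8): 19·8+18=170≡14 → O
Y(24): 19·24+18=474≡6 → G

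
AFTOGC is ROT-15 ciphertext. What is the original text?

LQEZRN

A(0): 0−15=-15≡11 → L
F(5): 5−15=-10≡16 → Q
T(19): 19−15=4 → E
O(14): 14−15=-1≡25 → Z
G(6): 6−15=-9≡17 → R
C(2): 2−15=-13≡13 → N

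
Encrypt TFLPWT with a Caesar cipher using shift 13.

T(19): 19+13=32≡6 → G
F(5): 5+13=18 → S
L(11): 11+13=24 → Y
P(15): 15+13=28≡2 → C
W(22): 22+13=35≡9 → J
T(19): 19+13=32≡6 → G

GSYCJG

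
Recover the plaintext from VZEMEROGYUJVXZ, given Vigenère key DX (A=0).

Repeat the key across the ciphertext: DXDXDXDXDXDXDX
V(21)−D(3): 18 → S
Z(25)−X(23): 2 → C
E(4)−D(3): 1 → B
M(12)−X(23): -11≡15 → P
E(4)−D(3): 1 → B
R(17)−X(23): -6≡20 → U
O(14)−D(3): 11 → L
G(6)−X(23): -17≡9 → J
Y(24)−D(3): 21 → V
U(20)−X(23): -3≡23 → X
J(9)−D(3): 6 → G
V(21)−X(23): -2≡24 → Y
X(23)−D(3): 20 → U
Z(25)−X(23): 2 → C

SCBPBULJVXGYUC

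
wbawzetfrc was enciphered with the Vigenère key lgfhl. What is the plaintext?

Repeat the key across the ciphertext: lgfhllgfhl
w(22)−l(11): 11 → l
b(1)−g(6): -5≡21 → v
a(0)−f(5): -5≡21 → v
w(22)−h(7): 15 → p
z(25)−l(11): 14 → o
e(4)−l(11): -7≡19 → t
t(19)−g(6): 13 → n
f(5)−f(5): 0 → a
r(17)−h(7): 10 → k
c(2)−l(11): -9≡17 → r

lvvpotnakr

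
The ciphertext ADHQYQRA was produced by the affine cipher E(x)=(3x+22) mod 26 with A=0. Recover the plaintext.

KLVYSYHK

The inverse of 3 mod 26 is 9, since 3·9=27≡1. Apply D(y)=9·(y−22) mod 26:
A(0): 9·(0−22)=-198≡10 → K
D(3): 9·(3−22)=-171≡11 → L
H(7): 9·(7−22)=-135≡21 → V
Q(16): 9·(16−22)=-54≡24 → Y
Y(24): 9·(24−22)=18 → S
Q(16): 9·(16−22)=-54≡24 → Y
R(17): 9·(17−22)=-45≡7 → H
A(0): 9·(0−22)=-198≡10 → K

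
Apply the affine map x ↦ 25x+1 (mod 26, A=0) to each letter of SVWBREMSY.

S(18): 25·18+1=451≡9 → J
V(21): 25·21+1=526≡6 → G
W(22): 25·22+1=551≡5 → F
B(1): 25·1+1=26≡0 → A
R(17): 25·17+1=426≡10 → K
E(4): 25·4+1=101≡23 → X
M(12): 25·12+1=301≡15 → P
S(18): 25·18+1=451≡9 → J
Y(24): 25·24+1=601≡3 → D

JGFAKXPJD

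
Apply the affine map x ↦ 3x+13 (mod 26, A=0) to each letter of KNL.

K(10): 3·10+13=43≡17 → R
N(13): 3·13+13=52≡0 → A
L(11): 3·11+13=46≡20 → U

RAU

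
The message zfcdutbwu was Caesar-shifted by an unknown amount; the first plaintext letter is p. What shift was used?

10

From the crib: z(25)−p(15)=10, so the shift is 10.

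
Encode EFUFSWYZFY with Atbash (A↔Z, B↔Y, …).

VUFUHDBAUB

E(4) → V(21)
F(5) → U(20)
U(20) → F(5)
F(5) → U(20)
S(18) → H(7)
W(22) → D(3)
Y(24) → B(1)
Z(25) → A(0)
F(5) → U(20)
Y(24) → B(1)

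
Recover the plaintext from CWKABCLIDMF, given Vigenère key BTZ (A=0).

Repeat the key across the ciphertext: BTZBTZBTZBT
C(2)−B(1): 1 → B
W(22)−T(19): 3 → D
K(10)−Z(25): -15≡11 → L
A(0)−B(1): -1≡25 → Z
B(1)−T(19): -18≡8 → I
C(2)−Z(25): -23≡3 → D
L(11)−B(1): 10 → K
I(8)−T(19): -11≡15 → P
D(3)−Z(25): -22≡4 → E
M(12)−B(1): 11 → L
F(5)−T(19): -14≡12 → M

BDLZIDKPELM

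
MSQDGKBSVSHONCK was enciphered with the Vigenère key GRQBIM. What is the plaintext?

Repeat the key across the ciphertext: GRQBIMGRQBIMGRQ
M(12)−G(6): 6 → G
S(18)−R(17): 1 → B
Q(16)−Q(16): 0 → A
D(3)−B(1): 2 → C
G(6)−I(8): -2≡24 → Y
K(10)−M(12): -2≡24 → Y
B(1)−G(6): -5≡21 → V
S(18)−R(17): 1 → B
V(21)−Q(16): 5 → F
S(18)−B(1): 17 → R
H(7)−I(8): -1≡25 → Z
O(14)−M(12): 2 → C
N(13)−G(6): 7 → H
C(2)−R(17): -15≡11 → L
K(10)−Q(16): -6≡20 → U

GBACYYVBFRZCHLU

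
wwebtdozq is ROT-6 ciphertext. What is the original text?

qqyvnxitk

w(22): 22−6=16 → q
w(22): 22−6=16 → q
e(4): 4−6=-2≡24 → y
b(1): 1−6=-5≡21 → v
t(19): 19−6=13 → n
d(3): 3−6=-3≡23 → x
o(14): 14−6=8 → i
z(25): 25−6=19 → t
q(16): 16−6=10 → k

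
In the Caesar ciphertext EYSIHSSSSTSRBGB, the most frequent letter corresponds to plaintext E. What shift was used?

14

The most frequent ciphertext letter is S (appears 6 times).
S is position 18; E is position 4.
Shift = 14.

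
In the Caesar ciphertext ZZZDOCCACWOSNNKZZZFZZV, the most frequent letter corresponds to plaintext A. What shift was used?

25

The most frequent ciphertext letter is Z (appears 8 times).
Z is position 25; A is position 0.
Shift = 25.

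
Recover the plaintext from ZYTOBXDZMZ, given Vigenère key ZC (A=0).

AWUMCVEXNX

Repeat the key across the ciphertext: ZCZCZCZCZC
Z(25)−Z(25): 0 → A
Y(24)−C(2): 22 → W
T(19)−Z(25): -6≡20 → U
O(14)−C(2): 12 → M
B(1)−Z(25): -24≡2 → C
X(23)−C(2): 21 → V
D(3)−Z(25): -22≡4 → E
Z(25)−C(2): 23 → X
M(12)−Z(25): -13≡13 → N
Z(25)−C(2): 23 → X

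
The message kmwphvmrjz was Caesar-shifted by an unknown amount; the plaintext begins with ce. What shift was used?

From the crib: k(10)−c(2)=8, so the shift is 8.

8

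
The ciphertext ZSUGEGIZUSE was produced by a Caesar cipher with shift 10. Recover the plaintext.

Z(25): 25−10=15 → P
S(18): 18−10=8 → I
U(20): 20−10=10 → K
G(6): 6−10=-4≡22 → W
E(4): 4−10=-6≡20 → U
G(6): 6−10=-4≡22 → W
I(8): 8−10=-2≡24 → Y
Z(25): 25−10=15 → P
U(20): 20−10=10 → K
S(18): 18−10=8 → I
E(4): 4−10=-6≡20 → U

PIKWUWYPKIU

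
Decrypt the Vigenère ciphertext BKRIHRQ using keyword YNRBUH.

DXAHNKS

Repeat the key across the ciphertext: YNRBUHY
B(1)−Y(24): -23≡3 → D
K(10)−N(13): -3≡23 → X
R(17)−R(17): 0 → A
I(8)−B(1): 7 → H
H(7)−U(20): -13≡13 → N
R(17)−H(7): 10 → K
Q(16)−Y(24): -8≡18 → S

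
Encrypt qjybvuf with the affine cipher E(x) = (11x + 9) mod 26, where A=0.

denugvm

q(16): 11·16+9=185≡3 → d
j(9): 11·9+9=108≡4 → e
y(24): 11·24+9=273≡13 → n
b(1): 11·1+9=20 → u
v(21): 11·21+9=240≡6 → g
u(20): 11·20+9=229≡21 → v
f(5): 11·5+9=64≡12 → m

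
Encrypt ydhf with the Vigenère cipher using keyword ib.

Repeat the key across the message: ibib
y(24)+i(8): 32≡6 → g
d(3)+b(1): 4 → e
h(7)+i(8): 15 → p
f(5)+b(1): 6 → g

gepg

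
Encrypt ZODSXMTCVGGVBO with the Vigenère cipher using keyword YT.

Repeat the key across the message: YTYTYTYTYTYTYT
Z(25)+Y(24): 49≡23 → X
O(14)+T(19): 33≡7 → H
D(3)+Y(24): 27≡1 → B
S(18)+T(19): 37≡11 → L
X(23)+Y(24): 47≡21 → V
M(12)+T(19): 31≡5 → F
T(19)+Y(24): 43≡17 → R
C(2)+T(19): 21 → V
V(21)+Y(24): 45≡19 → T
G(6)+T(19): 25 → Z
G(6)+Y(24): 30≡4 → E
V(21)+T(19): 40≡14 → O
B(1)+Y(24): 25 → Z
O(14)+T(19): 33≡7 → H

XHBLVFRVTZEOZH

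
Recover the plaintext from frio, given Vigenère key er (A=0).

baex

Repeat the key across the ciphertext: erer
f(5)−e(4): 1 → b
r(17)−r(17): 0 → a
i(8)−e(4): 4 → e
o(14)−r(17): -3≡23 → x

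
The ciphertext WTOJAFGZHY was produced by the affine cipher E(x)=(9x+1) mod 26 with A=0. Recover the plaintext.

LCNYXMPUSR

The inverse of 9 mod 26 is 3, since 9·3=27≡1. Apply D(y)=3·(y−1) mod 26:
W(22): 3·(22−1)=63≡11 → L
T(19): 3·(19−1)=54≡2 → C
O(14): 3·(14−1)=39≡13 → N
J(9): 3·(9−1)=24 → Y
A(0): 3·(0−1)=-3≡23 → X
F(5): 3·(5−1)=12 → M
G(6): 3·(6−1)=15 → P
Z(25): 3·(25−1)=72≡20 → U
H(7): 3·(7−1)=18 → S
Y(24): 3·(24−1)=69≡17 → R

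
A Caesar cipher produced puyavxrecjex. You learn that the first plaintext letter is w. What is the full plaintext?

From the crib: p(15)−w(22)=-7≡19, so the shift is 19.
Subtract 19 from each ciphertext letter:
p(15): 15−19=-4≡22 → w
u(20): 20−19=1 → b
y(24): 24−19=5 → f
a(0): 0−19=-19≡7 → h
v(21): 21−19=2 → c
x(23): 23−19=4 → e
r(17): 17−19=-2≡24 → y
e(4): 4−19=-15≡11 → l
c(2): 2−19=-17≡9 → j
j(9): 9−19=-10≡16 → q
e(4): 4−19=-15≡11 → l
x(23): 23−19=4 → e

wbfhceyljqle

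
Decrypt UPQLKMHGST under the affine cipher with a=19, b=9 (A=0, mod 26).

The inverse of 19 mod 26 is 11, since 19·11=209≡1. Apply D(y)=11·(y−9) mod 26:
U(20): 11·(20−9)=121≡17 → R
P(15): 11·(15−9)=66≡14 → O
Q(16): 11·(16−9)=77≡25 → Z
L(11): 11·(11−9)=22 → W
K(10): 11·(10−9)=11 → L
M(12): 11·(12−9)=33≡7 → H
H(7): 11·(7−9)=-22≡4 → E
G(6): 11·(6−9)=-33≡19 → T
S(18): 11·(18−9)=99≡21 → V
T(19): 11·(19−9)=110≡6 → G

ROZWLHETVG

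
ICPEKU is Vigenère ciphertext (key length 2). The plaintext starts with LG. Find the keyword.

Subtract each crib letter from the matching ciphertext letter (mod 26):
I(8)−L(11)=-3≡23 → X
C(2)−G(6)=-4≡22 → W

XW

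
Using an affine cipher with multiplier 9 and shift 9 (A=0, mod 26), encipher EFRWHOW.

E(4): 9·4+9=45≡19 → T
F(5): 9·5+9=54≡2 → C
R(17): 9·17+9=162≡6 → G
W(22): 9·22+9=207≡25 → Z
H(7): 9·7+9=72≡20 → U
O(14): 9·14+9=135≡5 → F
W(22): 9·22+9=207≡25 → Z

TCGZUFZ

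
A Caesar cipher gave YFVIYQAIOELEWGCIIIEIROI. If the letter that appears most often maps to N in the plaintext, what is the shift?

The most frequent ciphertext letter is I (appears 7 times).
I is position 8; N is position 13.
Shift = -5≡21.

21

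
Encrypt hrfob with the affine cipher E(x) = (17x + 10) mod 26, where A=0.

znrob

h(7): 17·7+10=129≡25 → z
r(17): 17·17+10=299≡13 → n
f(5): 17·5+10=95≡17 → r
o(14): 17·14+10=248≡14 → o
b(1): 17·1+10=27≡1 → b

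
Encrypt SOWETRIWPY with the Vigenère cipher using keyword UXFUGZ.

MLBYZQCTUS

Repeat the key across the message: UXFUGZUXFU
S(18)+U(20): 38≡12 → M
O(14)+X(23): 37≡11 → L
W(22)+F(5): 27≡1 → B
E(4)+U(20): 24 → Y
T(19)+G(6): 25 → Z
R(17)+Z(25): 42≡16 → Q
I(8)+U(20): 28≡2 → C
W(22)+X(23): 45≡19 → T
P(15)+F(5): 20 → U
Y(24)+U(20): 44≡18 → S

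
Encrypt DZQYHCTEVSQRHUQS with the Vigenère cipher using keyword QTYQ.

TSOOXVRULLOHXNOI

Repeat the key across the message: QTYQQTYQQTYQQTYQ
D(3)+Q(16): 19 → T
Z(25)+T(19): 44≡18 → S
Q(16)+Y(24): 40≡14 → O
Y(24)+Q(16): 40≡14 → O
H(7)+Q(16): 23 → X
C(2)+T(19): 21 → V
T(19)+Y(24): 43≡17 → R
E(4)+Q(16): 20 → U
V(21)+Q(16): 37≡11 → L
S(18)+T(19): 37≡11 → L
Q(16)+Y(24): 40≡14 → O
R(17)+Q(16): 33≡7 → H
H(7)+Q(16): 23 → X
U(20)+T(19): 39≡13 → N
Q(16)+Y(24): 40≡14 → O
S(18)+Q(16): 34≡8 → I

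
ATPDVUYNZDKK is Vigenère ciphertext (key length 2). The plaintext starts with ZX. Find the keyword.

BW

Subtract each crib letter from the matching ciphertext letter (mod 26):
A(0)−Z(25)=-25≡1 → B
T(19)−X(23)=-4≡22 → W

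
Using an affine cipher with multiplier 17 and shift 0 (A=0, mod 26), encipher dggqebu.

d(3): 17·3+0=51≡25 → z
g(6): 17·6+0=102≡24 → y
g(6): 17·6+0=102≡24 → y
q(16): 17·16+0=272≡12 → m
e(4): 17·4+0=68≡16 → q
b(1): 17·1+0=17 → r
u(20): 17·20+0=340≡2 → c

zyymqrc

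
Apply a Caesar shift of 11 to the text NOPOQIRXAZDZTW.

N(13): 13+11=24 → Y
O(14): 14+11=25 → Z
P(15): 15+11=26≡0 → A
O(14): 14+11=25 → Z
Q(16): 16+11=27≡1 → B
I(8): 8+11=19 → T
R(17): 17+11=28≡2 → C
X(23): 23+11=34≡8 → I
A(0): 0+11=11 → L
Z(25): 25+11=36≡10 → K
D(3): 3+11=14 → O
Z(25): 25+11=36≡10 → K
T(19): 19+11=30≡4 → E
W(22): 22+11=33≡7 → H

YZAZBTCILKOKEH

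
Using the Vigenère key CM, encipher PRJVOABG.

RDLHQMDS

Repeat the key across the message: CMCMCMCM
P(15)+C(2): 17 → R
R(17)+M(12): 29≡3 → D
J(9)+C(2): 11 → L
V(21)+M(12): 33≡7 → H
O(14)+C(2): 16 → Q
A(0)+M(12): 12 → M
B(1)+C(2): 3 → D
G(6)+M(12): 18 → S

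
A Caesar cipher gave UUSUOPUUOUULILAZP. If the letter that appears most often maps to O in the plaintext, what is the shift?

The most frequent ciphertext letter is U (appears 7 times).
U is position 20; O is position 14.
Shift = 6.

6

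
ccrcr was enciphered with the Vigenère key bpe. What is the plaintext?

Repeat the key across the ciphertext: bpebp
c(2)−b(1): 1 → b
c(2)−p(15): -13≡13 → n
r(17)−e(4): 13 → n
c(2)−b(1): 1 → b
r(17)−p(15): 2 → c

bnnbc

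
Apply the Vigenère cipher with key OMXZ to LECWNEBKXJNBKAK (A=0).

Repeat the key across the message: OMXZOMXZOMXZOMX
L(11)+O(14): 25 → Z
E(4)+M(12): 16 → Q
C(2)+X(23): 25 → Z
W(22)+Z(25): 47≡21 → V
N(13)+O(14): 27≡1 → B
E(4)+M(12): 16 → Q
B(1)+X(23): 24 → Y
K(10)+Z(25): 35≡9 → J
X(23)+O(14): 37≡11 → L
J(9)+M(12): 21 → V
N(13)+X(23): 36≡10 → K
B(1)+Z(25): 26≡0 → A
K(10)+O(14): 24 → Y
A(0)+M(12): 12 → M
K(10)+X(23): 33≡7 → H

ZQZVBQYJLVKAYMH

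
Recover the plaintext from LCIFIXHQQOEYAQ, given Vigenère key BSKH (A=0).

Repeat the key across the ciphertext: BSKHBSKHBSKHBS
L(11)−B(1): 10 → K
C(2)−S(18): -16≡10 → K
I(8)−K(10): -2≡24 → Y
F(5)−H(7): -2≡24 → Y
I(8)−B(1): 7 → H
X(23)−S(18): 5 → F
H(7)−K(10): -3≡23 → X
Q(16)−H(7): 9 → J
Q(16)−B(1): 15 → P
O(14)−S(18): -4≡22 → W
E(4)−K(10): -6≡20 → U
Y(24)−H(7): 17 → R
A(0)−B(1): -1≡25 → Z
Q(16)−S(18): -2≡24 → Y

KKYYHFXJPWURZY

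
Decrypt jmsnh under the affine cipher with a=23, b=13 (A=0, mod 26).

The inverse of 23 mod 26 is 17, since 23·17=391≡1. Apply D(y)=17·(y−13) mod 26:
j(9): 17·(9−13)=-68≡10 → k
m(12): 17·(12−13)=-17≡9 → j
s(18): 17·(18−13)=85≡7 → h
n(13): 17·(13−13)=0 → a
h(7): 17·(7−13)=-102≡2 → c

kjhac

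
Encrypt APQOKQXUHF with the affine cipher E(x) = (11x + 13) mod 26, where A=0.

A(0): 11·0+13=13 → N
P(15): 11·15+13=178≡22 → W
Q(16): 11·16+13=189≡7 → H
O(14): 11·14+13=167≡11 → L
K(10): 11·10+13=123≡19 → T
Q(16): 11·16+13=189≡7 → H
X(23): 11·23+13=266≡6 → G
U(20): 11·20+13=233≡25 → Z
H(7): 11·7+13=90≡12 → M
F(5): 11·5+13=68≡16 → Q

NWHLTHGZMQ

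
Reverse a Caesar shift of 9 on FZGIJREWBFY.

F(5): 5−9=-4≡22 → W
Z(25): 25−9=16 → Q
G(6): 6−9=-3≡23 → X
I(8): 8−9=-1≡25 → Z
J(9): 9−9=0 → A
R(17): 17−9=8 → I
E(4): 4−9=-5≡21 → V
W(22): 22−9=13 → N
B(1): 1−9=-8≡18 → S
F(5): 5−9=-4≡22 → W
Y(24): 24−9=15 → P

WQXZAIVNSWP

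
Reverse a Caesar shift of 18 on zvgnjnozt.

z(25): 25−18=7 → h
v(21): 21−18=3 → d
g(6): 6−18=-12≡14 → o
n(13): 13−18=-5≡21 → v
j(9): 9−18=-9≡17 → r
n(13): 13−18=-5≡21 → v
o(14): 14−18=-4≡22 → w
z(25): 25−18=7 → h
t(19): 19−18=1 → b

hdovrvwhb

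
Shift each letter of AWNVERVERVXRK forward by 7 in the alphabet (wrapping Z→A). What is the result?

HDUCLYCLYCEYR

A(0): 0+7=7 → H
W(22): 22+7=29≡3 → D
N(13): 13+7=20 → U
V(21): 21+7=28≡2 → C
E(4): 4+7=11 → L
R(17): 17+7=24 → Y
V(21): 21+7=28≡2 → C
E(4): 4+7=11 → L
R(17): 17+7=24 → Y
V(21): 21+7=28≡2 → C
X(23): 23+7=30≡4 → E
R(17): 17+7=24 → Y
K(10): 10+7=17 → R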